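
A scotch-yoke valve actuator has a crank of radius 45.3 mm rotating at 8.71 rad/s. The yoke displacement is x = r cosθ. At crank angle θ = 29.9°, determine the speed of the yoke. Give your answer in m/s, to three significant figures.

ω = 8.71 rad/s
x = r cosθ ⇒ ẋ = −rω sinθ.
|v| = rω|sinθ| = 0.0453·8.71·|sin 29.9°| = 0.19668 m/s.

0.197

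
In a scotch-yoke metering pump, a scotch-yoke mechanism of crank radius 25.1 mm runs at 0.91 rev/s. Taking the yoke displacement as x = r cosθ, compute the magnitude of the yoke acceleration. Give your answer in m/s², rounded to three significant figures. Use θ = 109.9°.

0.279

ω = 5.718 rad/s (from 0.91 rev/s).
x = r cosθ ⇒ ẍ = −rω² cosθ (ω constant).
|a| = rω²|cosθ| = 0.0251·(5.718)²·|cos 109.9°| = 0.27931 m/s².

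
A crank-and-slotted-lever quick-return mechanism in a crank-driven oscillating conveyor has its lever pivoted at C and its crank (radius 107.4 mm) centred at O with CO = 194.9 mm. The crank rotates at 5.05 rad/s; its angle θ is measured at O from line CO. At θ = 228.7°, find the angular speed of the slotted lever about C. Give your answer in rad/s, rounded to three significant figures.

0.526

ω = 5.05 rad/s
Crank pin A relative to C: A = (d + r cosθ, r sinθ); lever angle φ = atan2(r sinθ, d + r cosθ).
Differentiating tanφ: φ̇ = rω(d cosθ + r)/(d² + r² + 2dr cosθ).
d² + r² + 2dr cosθ = |CA|² = 0.0218901 m²;  d cosθ + r = -0.021234 m.
|ω_lever| = |0.1074·5.05·-0.021234| / 0.0218901 = 0.52612 rad/s.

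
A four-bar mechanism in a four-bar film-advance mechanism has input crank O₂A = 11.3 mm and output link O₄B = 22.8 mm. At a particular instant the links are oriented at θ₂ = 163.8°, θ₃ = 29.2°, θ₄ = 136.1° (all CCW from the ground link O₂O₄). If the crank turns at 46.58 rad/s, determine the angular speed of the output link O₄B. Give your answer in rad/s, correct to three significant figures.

17.2

ω₂ = 46.58 rad/s
Differentiating the loop-closure r₂e^{iθ₂}+r₃e^{iθ₃}=r₁+r₄e^{iθ₄} gives r₂ω₂e^{iθ₂}+r₃ω₃e^{iθ₃}=r₄ω₄e^{iθ₄}.
Eliminating the other unknown: ω₄ = r₂ω₂ sin(θ₂−θ₃) / [r₄ sin(θ₄−θ₃)].
Numerator sine = +0.71203; denominator sine = +0.95681.
Result = 0.0113·46.58·(+0.71203) / (0.0228·(+0.95681)) = +17.18 rad/s; magnitude 17.18 rad/s.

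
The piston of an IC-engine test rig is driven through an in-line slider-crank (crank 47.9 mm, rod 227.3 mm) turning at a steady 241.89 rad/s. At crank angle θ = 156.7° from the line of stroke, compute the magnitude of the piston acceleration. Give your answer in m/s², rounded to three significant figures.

ω = 241.9 rad/s
x(θ) = r cosθ + √(L² − r² sin²θ); with ω constant, a = ω²·d²x/dθ².
d²x/dθ² = −r cosθ − r²(cos2θ)/√u − r⁴ sin²2θ/(4u^{3/2}),  u = L² − r² sin²θ = 0.0513063 m².
Substituting r = 0.0479 m, L = 0.2273 m, θ = 156.7°: d²x/dθ² = +0.036974 m.
a = ω²·d²x/dθ² = (241.9)²·(+0.036974) = +2163.4 m/s²;  |a| = 2163.4 m/s².

2160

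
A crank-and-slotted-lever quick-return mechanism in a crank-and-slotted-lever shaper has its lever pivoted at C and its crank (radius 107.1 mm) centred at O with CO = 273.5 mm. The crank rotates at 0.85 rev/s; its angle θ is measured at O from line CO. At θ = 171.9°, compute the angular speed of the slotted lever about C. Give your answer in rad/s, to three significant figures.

3.31

ω = 5.341 rad/s (from 0.85 rev/s).
Crank pin A relative to C: A = (d + r cosθ, r sinθ); lever angle φ = atan2(r sinθ, d + r cosθ).
Differentiating tanφ: φ̇ = rω(d cosθ + r)/(d² + r² + 2dr cosθ).
d² + r² + 2dr cosθ = |CA|² = 0.0282734 m²;  d cosθ + r = -0.16367 m.
|ω_lever| = |0.1071·5.341·-0.16367| / 0.0282734 = 3.3112 rad/s.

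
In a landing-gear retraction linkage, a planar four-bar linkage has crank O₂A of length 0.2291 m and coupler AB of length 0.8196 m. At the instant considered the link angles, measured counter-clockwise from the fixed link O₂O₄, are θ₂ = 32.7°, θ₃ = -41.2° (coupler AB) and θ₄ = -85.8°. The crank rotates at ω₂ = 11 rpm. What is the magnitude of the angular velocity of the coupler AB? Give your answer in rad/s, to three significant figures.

ω₂ = 1.152 rad/s (from 11 rpm).
Differentiating the loop-closure r₂e^{iθ₂}+r₃e^{iθ₃}=r₁+r₄e^{iθ₄} gives r₂ω₂e^{iθ₂}+r₃ω₃e^{iθ₃}=r₄ω₄e^{iθ₄}.
Eliminating the other unknown: ω₃ = r₂ω₂ sin(θ₄−θ₂) / [r₃ sin(θ₃−θ₄)].
Numerator sine = -0.87882; denominator sine = +0.70215.
Result = 0.2291·1.152·(-0.87882) / (0.8196·(+0.70215)) = -0.40301 rad/s; magnitude 0.40301 rad/s.

0.403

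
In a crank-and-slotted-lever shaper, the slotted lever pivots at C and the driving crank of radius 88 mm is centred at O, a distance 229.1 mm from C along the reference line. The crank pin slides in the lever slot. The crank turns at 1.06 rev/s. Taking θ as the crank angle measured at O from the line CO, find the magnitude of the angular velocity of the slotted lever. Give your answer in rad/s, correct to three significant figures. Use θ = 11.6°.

1.84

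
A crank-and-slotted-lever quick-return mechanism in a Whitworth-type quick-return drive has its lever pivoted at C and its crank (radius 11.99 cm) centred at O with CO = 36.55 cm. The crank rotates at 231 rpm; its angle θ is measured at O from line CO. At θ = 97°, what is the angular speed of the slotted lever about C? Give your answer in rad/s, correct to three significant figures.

1.59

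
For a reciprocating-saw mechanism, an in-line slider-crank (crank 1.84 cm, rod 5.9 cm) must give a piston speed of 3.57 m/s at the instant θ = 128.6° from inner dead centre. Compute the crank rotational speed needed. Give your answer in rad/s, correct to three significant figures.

311

For an in-line slider-crank, |v_piston| = rω|sinθ|·[1 + r cosθ/√(L² − r² sin²θ)].
With r = 0.0184 m, L = 0.059 m, θ = 128.6°: the bracketed kinematic factor |dx/dθ| = 0.011495 m.
ω = v/|dx/dθ| = 3.57/0.011495 = 310.57 rad/s.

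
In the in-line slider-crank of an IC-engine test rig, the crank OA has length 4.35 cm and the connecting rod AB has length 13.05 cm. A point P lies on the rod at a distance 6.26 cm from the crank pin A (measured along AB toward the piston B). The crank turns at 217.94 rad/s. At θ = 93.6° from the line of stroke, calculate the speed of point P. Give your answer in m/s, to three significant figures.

9.37

ω = 217.9 rad/s.  Crank-pin speed |V_A| = rω = 9.4804 m/s, perpendicular to OA.
Rod angle: sinφ = −(r/L) sinθ ⇒ φ = -19.431°; ω_rod = −rω cosθ/√(L²−r²sin²θ) = +4.837 rad/s.
V_P = V_A + ω_rod × AP, with AP = 0.0626 m along the rod.
Components: V_Px = −rω sinθ − a·ω_rod·sinφ = -9.3609 m/s;  V_Py = rω cosθ + a·ω_rod·cosφ = -0.30973 m/s.
|V_P| = √(V_Px² + V_Py²) = 9.3661 m/s.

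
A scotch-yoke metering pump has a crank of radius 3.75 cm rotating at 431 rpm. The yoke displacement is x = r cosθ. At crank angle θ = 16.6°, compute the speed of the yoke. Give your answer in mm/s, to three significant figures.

ω = 45.13 rad/s (from 431 rpm).
x = r cosθ ⇒ ẋ = −rω sinθ.
|v| = rω|sinθ| = 0.0375·45.13·|sin 16.6°| = 0.48354 m/s = 483.54 mm/s.

484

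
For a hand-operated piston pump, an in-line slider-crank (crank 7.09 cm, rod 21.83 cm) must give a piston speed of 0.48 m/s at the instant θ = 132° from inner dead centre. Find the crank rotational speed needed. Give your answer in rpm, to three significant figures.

For an in-line slider-crank, |v_piston| = rω|sinθ|·[1 + r cosθ/√(L² − r² sin²θ)].
With r = 0.0709 m, L = 0.2183 m, θ = 132°: the bracketed kinematic factor |dx/dθ| = 0.04089 m.
ω = v/|dx/dθ| = 0.48/0.04089 = 11.739 rad/s.
N = 60ω/(2π) = 112.1 rpm.

112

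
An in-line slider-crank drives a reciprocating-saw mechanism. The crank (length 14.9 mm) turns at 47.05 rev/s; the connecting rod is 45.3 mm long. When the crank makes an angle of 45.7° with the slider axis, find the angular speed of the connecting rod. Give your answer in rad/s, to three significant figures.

69.9

ω = 295.6 rad/s (converted from 47.05 rev/s).
The rod makes angle φ with the slider axis where L sinφ = r sinθ; differentiating, L cosφ·φ̇ = r ω cosθ.
L cosφ = √(L² − r² sin²θ) = 0.044027 m.
|ω_rod| = r ω |cosθ| / √(L² − r² sin²θ) = 0.0149·295.6·0.69842/0.044027 = 69.875 rad/s.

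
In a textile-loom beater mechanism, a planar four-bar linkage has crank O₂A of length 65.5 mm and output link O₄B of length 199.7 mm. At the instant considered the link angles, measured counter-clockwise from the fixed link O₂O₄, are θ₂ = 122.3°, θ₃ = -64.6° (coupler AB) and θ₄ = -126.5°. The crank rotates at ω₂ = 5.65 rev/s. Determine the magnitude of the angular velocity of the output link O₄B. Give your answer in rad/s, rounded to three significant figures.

1.59

ω₂ = 35.5 rad/s (from 5.65 rev/s).
Differentiating the loop-closure r₂e^{iθ₂}+r₃e^{iθ₃}=r₁+r₄e^{iθ₄} gives r₂ω₂e^{iθ₂}+r₃ω₃e^{iθ₃}=r₄ω₄e^{iθ₄}.
Eliminating the other unknown: ω₄ = r₂ω₂ sin(θ₂−θ₃) / [r₄ sin(θ₄−θ₃)].
Numerator sine = -0.12014; denominator sine = -0.88213.
Result = 0.0655·35.5·(-0.12014) / (0.1997·(-0.88213)) = +1.5858 rad/s; magnitude 1.5858 rad/s.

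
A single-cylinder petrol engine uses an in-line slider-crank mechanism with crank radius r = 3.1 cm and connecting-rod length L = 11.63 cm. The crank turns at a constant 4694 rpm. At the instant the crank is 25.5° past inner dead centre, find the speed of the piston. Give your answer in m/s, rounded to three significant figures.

8.15

ω = 2π·4694/60 = 491.6 rad/s
For an in-line slider-crank, x = r cosθ + √(L² − r² sin²θ), so v = −rω sinθ·[1 + r cosθ/√(L² − r² sin²θ)].
With r = 0.031 m, L = 0.1163 m, θ = 25.5°: √(L² − r² sin²θ) = 0.11553 m.
v = −0.031·491.6·0.43051·[1 + 0.031·0.90259/0.11553] = -8.149 m/s.
|v| = 8.149 m/s.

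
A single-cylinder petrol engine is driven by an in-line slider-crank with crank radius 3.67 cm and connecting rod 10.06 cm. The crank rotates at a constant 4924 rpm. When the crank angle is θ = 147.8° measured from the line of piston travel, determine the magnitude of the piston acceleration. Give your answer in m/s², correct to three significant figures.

6590

ω = 2π·4924/60 = 515.6 rad/s
x(θ) = r cosθ + √(L² − r² sin²θ); with ω constant, a = ω²·d²x/dθ².
d²x/dθ² = −r cosθ − r²(cos2θ)/√u − r⁴ sin²2θ/(4u^{3/2}),  u = L² − r² sin²θ = 0.0097379 m².
Substituting r = 0.0367 m, L = 0.1006 m, θ = 147.8°: d²x/dθ² = +0.024774 m.
a = ω²·d²x/dθ² = (515.6)²·(+0.024774) = +6587 m/s²;  |a| = 6587 m/s².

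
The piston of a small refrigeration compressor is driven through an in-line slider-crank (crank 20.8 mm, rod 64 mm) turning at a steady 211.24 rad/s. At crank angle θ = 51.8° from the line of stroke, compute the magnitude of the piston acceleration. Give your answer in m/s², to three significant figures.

509

ω = 211.2 rad/s
x(θ) = r cosθ + √(L² − r² sin²θ); with ω constant, a = ω²·d²x/dθ².
d²x/dθ² = −r cosθ − r²(cos2θ)/√u − r⁴ sin²2θ/(4u^{3/2}),  u = L² − r² sin²θ = 0.00382881 m².
Substituting r = 0.0208 m, L = 0.064 m, θ = 51.8°: d²x/dθ² = -0.011405 m.
a = ω²·d²x/dθ² = (211.2)²·(-0.011405) = -508.94 m/s²;  |a| = 508.94 m/s².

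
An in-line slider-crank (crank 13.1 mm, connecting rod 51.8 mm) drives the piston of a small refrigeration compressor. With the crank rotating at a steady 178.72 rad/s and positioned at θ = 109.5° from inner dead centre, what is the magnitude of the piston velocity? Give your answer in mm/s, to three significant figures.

ω = 178.7 rad/s
For an in-line slider-crank, x = r cosθ + √(L² − r² sin²θ), so v = −rω sinθ·[1 + r cosθ/√(L² − r² sin²θ)].
With r = 0.0131 m, L = 0.0518 m, θ = 109.5°: √(L² − r² sin²θ) = 0.050307 m.
v = −0.0131·178.7·0.94264·[1 + 0.0131·-0.33381/0.050307] = -2.0151 m/s.
|v| = 2.0151 m/s = 2015.1 mm/s.

2020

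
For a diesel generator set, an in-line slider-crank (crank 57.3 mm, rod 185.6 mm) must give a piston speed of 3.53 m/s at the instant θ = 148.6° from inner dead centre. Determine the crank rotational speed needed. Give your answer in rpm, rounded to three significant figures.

1540

For an in-line slider-crank, |v_piston| = rω|sinθ|·[1 + r cosθ/√(L² − r² sin²θ)].
With r = 0.0573 m, L = 0.1856 m, θ = 148.6°: the bracketed kinematic factor |dx/dθ| = 0.021883 m.
ω = v/|dx/dθ| = 3.53/0.021883 = 161.31 rad/s.
N = 60ω/(2π) = 1540.4 rpm.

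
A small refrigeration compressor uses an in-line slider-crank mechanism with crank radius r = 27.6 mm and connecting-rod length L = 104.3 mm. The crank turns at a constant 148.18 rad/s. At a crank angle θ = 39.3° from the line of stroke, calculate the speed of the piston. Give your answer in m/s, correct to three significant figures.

3.13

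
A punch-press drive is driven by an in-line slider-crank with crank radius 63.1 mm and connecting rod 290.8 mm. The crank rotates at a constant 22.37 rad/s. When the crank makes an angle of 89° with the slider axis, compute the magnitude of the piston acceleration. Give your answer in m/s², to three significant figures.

ω = 22.37 rad/s
x(θ) = r cosθ + √(L² − r² sin²θ); with ω constant, a = ω²·d²x/dθ².
d²x/dθ² = −r cosθ − r²(cos2θ)/√u − r⁴ sin²2θ/(4u^{3/2}),  u = L² − r² sin²θ = 0.0805842 m².
Substituting r = 0.0631 m, L = 0.2908 m, θ = 89°: d²x/dθ² = +0.012916 m.
a = ω²·d²x/dθ² = (22.37)²·(+0.012916) = +6.4634 m/s²;  |a| = 6.4634 m/s².

6.46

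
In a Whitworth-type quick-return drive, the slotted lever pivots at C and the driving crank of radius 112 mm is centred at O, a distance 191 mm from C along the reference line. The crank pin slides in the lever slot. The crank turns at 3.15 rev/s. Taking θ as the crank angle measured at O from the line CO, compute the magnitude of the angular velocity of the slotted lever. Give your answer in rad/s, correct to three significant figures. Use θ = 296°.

ω = 19.79 rad/s (from 3.15 rev/s).
Crank pin A relative to C: A = (d + r cosθ, r sinθ); lever angle φ = atan2(r sinθ, d + r cosθ).
Differentiating tanφ: φ̇ = rω(d cosθ + r)/(d² + r² + 2dr cosθ).
d² + r² + 2dr cosθ = |CA|² = 0.0677803 m²;  d cosθ + r = +0.19573 m.
|ω_lever| = |0.112·19.79·+0.19573| / 0.0677803 = 6.4012 rad/s.

6.40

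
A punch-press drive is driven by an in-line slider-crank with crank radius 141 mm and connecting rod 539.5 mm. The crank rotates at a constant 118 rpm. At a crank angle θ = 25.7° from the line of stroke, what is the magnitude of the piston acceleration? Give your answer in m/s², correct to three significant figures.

ω = 2π·118/60 = 12.36 rad/s
x(θ) = r cosθ + √(L² − r² sin²θ); with ω constant, a = ω²·d²x/dθ².
d²x/dθ² = −r cosθ − r²(cos2θ)/√u − r⁴ sin²2θ/(4u^{3/2}),  u = L² − r² sin²θ = 0.287321 m².
Substituting r = 0.141 m, L = 0.5395 m, θ = 25.7°: d²x/dθ² = -0.15058 m.
a = ω²·d²x/dθ² = (12.36)²·(-0.15058) = -22.993 m/s²;  |a| = 22.993 m/s².

23.0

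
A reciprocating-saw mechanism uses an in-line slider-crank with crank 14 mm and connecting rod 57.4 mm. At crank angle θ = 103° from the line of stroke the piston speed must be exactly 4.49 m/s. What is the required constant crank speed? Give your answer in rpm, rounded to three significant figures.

3330

For an in-line slider-crank, |v_piston| = rω|sinθ|·[1 + r cosθ/√(L² − r² sin²θ)].
With r = 0.014 m, L = 0.0574 m, θ = 103°: the bracketed kinematic factor |dx/dθ| = 0.012871 m.
ω = v/|dx/dθ| = 4.49/0.012871 = 348.86 rad/s.
N = 60ω/(2π) = 3331.3 rpm.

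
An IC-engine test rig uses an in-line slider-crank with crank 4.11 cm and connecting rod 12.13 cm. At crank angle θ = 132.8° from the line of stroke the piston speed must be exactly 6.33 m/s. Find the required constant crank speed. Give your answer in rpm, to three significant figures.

For an in-line slider-crank, |v_piston| = rω|sinθ|·[1 + r cosθ/√(L² − r² sin²θ)].
With r = 0.0411 m, L = 0.1213 m, θ = 132.8°: the bracketed kinematic factor |dx/dθ| = 0.022989 m.
ω = v/|dx/dθ| = 6.33/0.022989 = 275.35 rad/s.
N = 60ω/(2π) = 2629.4 rpm.

2630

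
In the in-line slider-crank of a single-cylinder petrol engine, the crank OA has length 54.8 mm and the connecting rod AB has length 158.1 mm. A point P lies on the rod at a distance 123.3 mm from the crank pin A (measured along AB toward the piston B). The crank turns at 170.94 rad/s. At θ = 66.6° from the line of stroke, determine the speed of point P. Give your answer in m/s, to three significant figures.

9.61

ω = 170.9 rad/s.  Crank-pin speed |V_A| = rω = 9.3675 m/s, perpendicular to OA.
Rod angle: sinφ = −(r/L) sinθ ⇒ φ = -18.549°; ω_rod = −rω cosθ/√(L²−r²sin²θ) = -24.821 rad/s.
V_P = V_A + ω_rod × AP, with AP = 0.1233 m along the rod.
Components: V_Px = −rω sinθ − a·ω_rod·sinφ = -9.5706 m/s;  V_Py = rω cosθ + a·ω_rod·cosφ = +0.81889 m/s.
|V_P| = √(V_Px² + V_Py²) = 9.6056 m/s.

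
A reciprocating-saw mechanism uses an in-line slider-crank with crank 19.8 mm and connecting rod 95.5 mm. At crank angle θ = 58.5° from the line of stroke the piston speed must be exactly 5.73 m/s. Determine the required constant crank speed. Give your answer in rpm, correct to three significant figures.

2920

For an in-line slider-crank, |v_piston| = rω|sinθ|·[1 + r cosθ/√(L² − r² sin²θ)].
With r = 0.0198 m, L = 0.0955 m, θ = 58.5°: the bracketed kinematic factor |dx/dθ| = 0.01874 m.
ω = v/|dx/dθ| = 5.73/0.01874 = 305.76 rad/s.
N = 60ω/(2π) = 2919.8 rpm.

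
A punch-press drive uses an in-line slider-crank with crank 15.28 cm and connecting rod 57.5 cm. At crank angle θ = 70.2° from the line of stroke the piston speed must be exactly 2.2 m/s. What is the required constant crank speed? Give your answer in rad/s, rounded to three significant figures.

14.0

For an in-line slider-crank, |v_piston| = rω|sinθ|·[1 + r cosθ/√(L² − r² sin²θ)].
With r = 0.1528 m, L = 0.575 m, θ = 70.2°: the bracketed kinematic factor |dx/dθ| = 0.15713 m.
ω = v/|dx/dθ| = 2.2/0.15713 = 14.001 rad/s.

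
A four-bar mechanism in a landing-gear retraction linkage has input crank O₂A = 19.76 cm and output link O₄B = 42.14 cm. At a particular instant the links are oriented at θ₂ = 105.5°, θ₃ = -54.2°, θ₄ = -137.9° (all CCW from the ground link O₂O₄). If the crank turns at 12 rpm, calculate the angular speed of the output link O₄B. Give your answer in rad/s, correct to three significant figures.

0.206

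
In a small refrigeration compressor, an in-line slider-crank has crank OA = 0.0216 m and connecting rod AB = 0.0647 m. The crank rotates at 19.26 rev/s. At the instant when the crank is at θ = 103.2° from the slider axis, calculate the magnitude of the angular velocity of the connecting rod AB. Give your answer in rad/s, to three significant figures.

ω = 121 rad/s (converted from 19.26 rev/s).
The rod makes angle φ with the slider axis where L sinφ = r sinθ; differentiating, L cosφ·φ̇ = r ω cosθ.
L cosφ = √(L² − r² sin²θ) = 0.061187 m.
|ω_rod| = r ω |cosθ| / √(L² − r² sin²θ) = 0.0216·121·0.22835/0.061187 = 9.7551 rad/s.

9.76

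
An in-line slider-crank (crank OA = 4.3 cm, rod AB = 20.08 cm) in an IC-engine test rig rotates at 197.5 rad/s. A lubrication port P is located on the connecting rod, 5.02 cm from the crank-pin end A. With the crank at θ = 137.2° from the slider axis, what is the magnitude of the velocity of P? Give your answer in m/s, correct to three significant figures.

7.25

ω = 197.5 rad/s.  Crank-pin speed |V_A| = rω = 8.4925 m/s, perpendicular to OA.
Rod angle: sinφ = −(r/L) sinθ ⇒ φ = -8.366°; ω_rod = −rω cosθ/√(L²−r²sin²θ) = +31.366 rad/s.
V_P = V_A + ω_rod × AP, with AP = 0.0502 m along the rod.
Components: V_Px = −rω sinθ − a·ω_rod·sinφ = -5.5411 m/s;  V_Py = rω cosθ + a·ω_rod·cosφ = -4.6734 m/s.
|V_P| = √(V_Px² + V_Py²) = 7.2487 m/s.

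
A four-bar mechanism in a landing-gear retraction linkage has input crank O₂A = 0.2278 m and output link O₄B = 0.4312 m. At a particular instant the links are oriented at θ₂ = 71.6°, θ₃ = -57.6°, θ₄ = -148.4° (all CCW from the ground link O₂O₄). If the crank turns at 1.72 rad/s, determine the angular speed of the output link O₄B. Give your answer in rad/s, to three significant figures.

ω₂ = 1.72 rad/s
Differentiating the loop-closure r₂e^{iθ₂}+r₃e^{iθ₃}=r₁+r₄e^{iθ₄} gives r₂ω₂e^{iθ₂}+r₃ω₃e^{iθ₃}=r₄ω₄e^{iθ₄}.
Eliminating the other unknown: ω₄ = r₂ω₂ sin(θ₂−θ₃) / [r₄ sin(θ₄−θ₃)].
Numerator sine = +0.77494; denominator sine = -0.99990.
Result = 0.2278·1.72·(+0.77494) / (0.4312·(-0.99990)) = -0.70423 rad/s; magnitude 0.70423 rad/s.

0.704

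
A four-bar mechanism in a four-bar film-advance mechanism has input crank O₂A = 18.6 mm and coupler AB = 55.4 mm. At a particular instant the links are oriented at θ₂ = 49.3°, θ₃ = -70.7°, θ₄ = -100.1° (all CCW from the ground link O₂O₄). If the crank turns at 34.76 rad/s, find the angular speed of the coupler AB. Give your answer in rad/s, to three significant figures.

ω₂ = 34.76 rad/s
Differentiating the loop-closure r₂e^{iθ₂}+r₃e^{iθ₃}=r₁+r₄e^{iθ₄} gives r₂ω₂e^{iθ₂}+r₃ω₃e^{iθ₃}=r₄ω₄e^{iθ₄}.
Eliminating the other unknown: ω₃ = r₂ω₂ sin(θ₄−θ₂) / [r₃ sin(θ₃−θ₄)].
Numerator sine = -0.50904; denominator sine = +0.49090.
Result = 0.0186·34.76·(-0.50904) / (0.0554·(+0.49090)) = -12.102 rad/s; magnitude 12.102 rad/s.

12.1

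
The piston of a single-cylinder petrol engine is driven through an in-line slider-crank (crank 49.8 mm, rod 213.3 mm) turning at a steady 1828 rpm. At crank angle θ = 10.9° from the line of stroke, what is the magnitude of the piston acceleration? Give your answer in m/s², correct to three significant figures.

2190

ω = 2π·1828/60 = 191.4 rad/s
x(θ) = r cosθ + √(L² − r² sin²θ); with ω constant, a = ω²·d²x/dθ².
d²x/dθ² = −r cosθ − r²(cos2θ)/√u − r⁴ sin²2θ/(4u^{3/2}),  u = L² − r² sin²θ = 0.0454082 m².
Substituting r = 0.0498 m, L = 0.2133 m, θ = 10.9°: d²x/dθ² = -0.05973 m.
a = ω²·d²x/dθ² = (191.4)²·(-0.05973) = -2188.8 m/s²;  |a| = 2188.8 m/s².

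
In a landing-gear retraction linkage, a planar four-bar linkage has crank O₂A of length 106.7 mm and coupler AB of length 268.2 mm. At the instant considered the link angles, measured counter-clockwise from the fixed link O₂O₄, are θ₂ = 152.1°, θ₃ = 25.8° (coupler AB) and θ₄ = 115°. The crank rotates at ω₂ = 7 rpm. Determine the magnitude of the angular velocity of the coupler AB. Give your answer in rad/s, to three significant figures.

0.176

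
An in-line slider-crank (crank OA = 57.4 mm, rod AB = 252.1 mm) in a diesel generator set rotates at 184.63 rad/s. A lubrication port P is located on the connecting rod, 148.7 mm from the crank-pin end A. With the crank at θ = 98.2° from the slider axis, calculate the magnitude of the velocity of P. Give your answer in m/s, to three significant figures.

10.3

ω = 184.6 rad/s.  Crank-pin speed |V_A| = rω = 10.598 m/s, perpendicular to OA.
Rod angle: sinφ = −(r/L) sinθ ⇒ φ = -13.024°; ω_rod = −rω cosθ/√(L²−r²sin²θ) = +6.1541 rad/s.
V_P = V_A + ω_rod × AP, with AP = 0.1487 m along the rod.
Components: V_Px = −rω sinθ − a·ω_rod·sinφ = -10.283 m/s;  V_Py = rω cosθ + a·ω_rod·cosφ = -0.61997 m/s.
|V_P| = √(V_Px² + V_Py²) = 10.302 m/s.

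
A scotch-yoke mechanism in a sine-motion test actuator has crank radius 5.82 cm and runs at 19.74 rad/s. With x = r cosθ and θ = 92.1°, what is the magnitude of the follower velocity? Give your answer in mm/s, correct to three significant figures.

1150

ω = 19.74 rad/s
x = r cosθ ⇒ ẋ = −rω sinθ.
|v| = rω|sinθ| = 0.0582·19.74·|sin 92.1°| = 1.1481 m/s = 1148.1 mm/s.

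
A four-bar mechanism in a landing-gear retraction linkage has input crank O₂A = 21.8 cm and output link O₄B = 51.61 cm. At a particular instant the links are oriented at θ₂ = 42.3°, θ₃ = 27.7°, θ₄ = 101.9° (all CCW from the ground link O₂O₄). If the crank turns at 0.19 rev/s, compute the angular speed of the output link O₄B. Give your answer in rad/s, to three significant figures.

0.132

ω₂ = 1.194 rad/s (from 0.19 rev/s).
Differentiating the loop-closure r₂e^{iθ₂}+r₃e^{iθ₃}=r₁+r₄e^{iθ₄} gives r₂ω₂e^{iθ₂}+r₃ω₃e^{iθ₃}=r₄ω₄e^{iθ₄}.
Eliminating the other unknown: ω₄ = r₂ω₂ sin(θ₂−θ₃) / [r₄ sin(θ₄−θ₃)].
Numerator sine = +0.25207; denominator sine = +0.96222.
Result = 0.218·1.194·(+0.25207) / (0.5161·(+0.96222)) = +0.1321 rad/s; magnitude 0.1321 rad/s.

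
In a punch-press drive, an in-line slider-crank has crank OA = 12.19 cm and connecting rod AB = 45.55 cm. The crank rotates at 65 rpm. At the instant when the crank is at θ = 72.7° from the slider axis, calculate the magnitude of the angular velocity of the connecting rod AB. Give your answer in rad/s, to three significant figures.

0.560

ω = 6.807 rad/s (converted from 65 rpm).
The rod makes angle φ with the slider axis where L sinφ = r sinθ; differentiating, L cosφ·φ̇ = r ω cosθ.
L cosφ = √(L² − r² sin²θ) = 0.44038 m.
|ω_rod| = r ω |cosθ| / √(L² − r² sin²θ) = 0.1219·6.807·0.29737/0.44038 = 0.5603 rad/s.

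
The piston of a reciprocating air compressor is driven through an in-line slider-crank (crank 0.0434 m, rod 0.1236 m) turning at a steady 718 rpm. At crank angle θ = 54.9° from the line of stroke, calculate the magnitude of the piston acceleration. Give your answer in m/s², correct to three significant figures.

113

ω = 2π·718/60 = 75.19 rad/s
x(θ) = r cosθ + √(L² − r² sin²θ); with ω constant, a = ω²·d²x/dθ².
d²x/dθ² = −r cosθ − r²(cos2θ)/√u − r⁴ sin²2θ/(4u^{3/2}),  u = L² − r² sin²θ = 0.0140162 m².
Substituting r = 0.0434 m, L = 0.1236 m, θ = 54.9°: d²x/dθ² = -0.020039 m.
a = ω²·d²x/dθ² = (75.19)²·(-0.020039) = -113.29 m/s²;  |a| = 113.29 m/s².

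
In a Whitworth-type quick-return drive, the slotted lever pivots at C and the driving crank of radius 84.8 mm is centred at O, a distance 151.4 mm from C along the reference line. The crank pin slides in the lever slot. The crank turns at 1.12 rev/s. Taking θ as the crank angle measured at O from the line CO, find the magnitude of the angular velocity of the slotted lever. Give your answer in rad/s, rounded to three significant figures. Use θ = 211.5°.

ω = 7.037 rad/s (from 1.12 rev/s).
Crank pin A relative to C: A = (d + r cosθ, r sinθ); lever angle φ = atan2(r sinθ, d + r cosθ).
Differentiating tanφ: φ̇ = rω(d cosθ + r)/(d² + r² + 2dr cosθ).
d² + r² + 2dr cosθ = |CA|² = 0.00821938 m²;  d cosθ + r = -0.04429 m.
|ω_lever| = |0.0848·7.037·-0.04429| / 0.00821938 = 3.2156 rad/s.

3.22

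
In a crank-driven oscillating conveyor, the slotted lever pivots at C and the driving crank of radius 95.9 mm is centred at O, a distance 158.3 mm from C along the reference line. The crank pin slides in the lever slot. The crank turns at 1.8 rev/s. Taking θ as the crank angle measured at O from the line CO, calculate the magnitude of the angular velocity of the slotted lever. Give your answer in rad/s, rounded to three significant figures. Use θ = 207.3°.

6.67

ω = 11.31 rad/s (from 1.8 rev/s).
Crank pin A relative to C: A = (d + r cosθ, r sinθ); lever angle φ = atan2(r sinθ, d + r cosθ).
Differentiating tanφ: φ̇ = rω(d cosθ + r)/(d² + r² + 2dr cosθ).
d² + r² + 2dr cosθ = |CA|² = 0.00727556 m²;  d cosθ + r = -0.044768 m.
|ω_lever| = |0.0959·11.31·-0.044768| / 0.00727556 = 6.6738 rad/s.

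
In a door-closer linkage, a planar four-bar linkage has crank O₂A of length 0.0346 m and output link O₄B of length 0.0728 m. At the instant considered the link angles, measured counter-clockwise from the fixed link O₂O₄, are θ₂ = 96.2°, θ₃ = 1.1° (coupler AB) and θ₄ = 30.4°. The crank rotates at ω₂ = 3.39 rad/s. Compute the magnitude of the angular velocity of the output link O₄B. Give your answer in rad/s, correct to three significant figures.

3.28

ω₂ = 3.39 rad/s
Differentiating the loop-closure r₂e^{iθ₂}+r₃e^{iθ₃}=r₁+r₄e^{iθ₄} gives r₂ω₂e^{iθ₂}+r₃ω₃e^{iθ₃}=r₄ω₄e^{iθ₄}.
Eliminating the other unknown: ω₄ = r₂ω₂ sin(θ₂−θ₃) / [r₄ sin(θ₄−θ₃)].
Numerator sine = +0.99604; denominator sine = +0.48938.
Result = 0.0346·3.39·(+0.99604) / (0.0728·(+0.48938)) = +3.2792 rad/s; magnitude 3.2792 rad/s.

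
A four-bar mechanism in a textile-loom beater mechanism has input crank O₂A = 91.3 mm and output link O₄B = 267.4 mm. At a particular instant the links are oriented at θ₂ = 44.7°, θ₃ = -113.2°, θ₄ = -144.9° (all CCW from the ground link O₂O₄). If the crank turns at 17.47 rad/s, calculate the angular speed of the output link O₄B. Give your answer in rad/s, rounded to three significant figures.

ω₂ = 17.47 rad/s
Differentiating the loop-closure r₂e^{iθ₂}+r₃e^{iθ₃}=r₁+r₄e^{iθ₄} gives r₂ω₂e^{iθ₂}+r₃ω₃e^{iθ₃}=r₄ω₄e^{iθ₄}.
Eliminating the other unknown: ω₄ = r₂ω₂ sin(θ₂−θ₃) / [r₄ sin(θ₄−θ₃)].
Numerator sine = +0.37622; denominator sine = -0.52547.
Result = 0.0913·17.47·(+0.37622) / (0.2674·(-0.52547)) = -4.2707 rad/s; magnitude 4.2707 rad/s.

4.27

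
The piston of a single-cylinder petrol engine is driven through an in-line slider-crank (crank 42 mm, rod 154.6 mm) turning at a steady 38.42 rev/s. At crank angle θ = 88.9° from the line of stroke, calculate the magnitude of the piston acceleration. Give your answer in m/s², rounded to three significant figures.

643

ω = 2π·38.4 = 241.4 rad/s
x(θ) = r cosθ + √(L² − r² sin²θ); with ω constant, a = ω²·d²x/dθ².
d²x/dθ² = −r cosθ − r²(cos2θ)/√u − r⁴ sin²2θ/(4u^{3/2}),  u = L² − r² sin²θ = 0.0221378 m².
Substituting r = 0.042 m, L = 0.1546 m, θ = 88.9°: d²x/dθ² = +0.01104 m.
a = ω²·d²x/dθ² = (241.4)²·(+0.01104) = +643.37 m/s²;  |a| = 643.37 m/s².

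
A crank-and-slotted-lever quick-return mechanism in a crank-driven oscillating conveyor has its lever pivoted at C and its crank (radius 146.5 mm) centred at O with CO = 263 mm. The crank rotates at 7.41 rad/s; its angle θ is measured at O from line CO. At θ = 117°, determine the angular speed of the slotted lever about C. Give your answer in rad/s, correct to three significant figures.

ω = 7.41 rad/s
Crank pin A relative to C: A = (d + r cosθ, r sinθ); lever angle φ = atan2(r sinθ, d + r cosθ).
Differentiating tanφ: φ̇ = rω(d cosθ + r)/(d² + r² + 2dr cosθ).
d² + r² + 2dr cosθ = |CA|² = 0.0556472 m²;  d cosθ + r = +0.0271 m.
|ω_lever| = |0.1465·7.41·+0.0271| / 0.0556472 = 0.52868 rad/s.

0.529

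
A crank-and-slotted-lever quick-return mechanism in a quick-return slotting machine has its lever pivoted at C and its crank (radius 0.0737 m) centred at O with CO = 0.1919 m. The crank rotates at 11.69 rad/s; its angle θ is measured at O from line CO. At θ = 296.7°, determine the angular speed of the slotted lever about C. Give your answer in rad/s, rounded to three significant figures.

2.51

ω = 11.69 rad/s
Crank pin A relative to C: A = (d + r cosθ, r sinθ); lever angle φ = atan2(r sinθ, d + r cosθ).
Differentiating tanφ: φ̇ = rω(d cosθ + r)/(d² + r² + 2dr cosθ).
d² + r² + 2dr cosθ = |CA|² = 0.0549668 m²;  d cosθ + r = +0.15992 m.
|ω_lever| = |0.0737·11.69·+0.15992| / 0.0549668 = 2.5067 rad/s.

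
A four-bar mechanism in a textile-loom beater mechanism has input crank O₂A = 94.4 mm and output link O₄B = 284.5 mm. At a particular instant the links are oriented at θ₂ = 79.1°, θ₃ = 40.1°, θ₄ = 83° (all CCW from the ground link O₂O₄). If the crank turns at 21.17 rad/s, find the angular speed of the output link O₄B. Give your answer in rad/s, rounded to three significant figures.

ω₂ = 21.17 rad/s
Differentiating the loop-closure r₂e^{iθ₂}+r₃e^{iθ₃}=r₁+r₄e^{iθ₄} gives r₂ω₂e^{iθ₂}+r₃ω₃e^{iθ₃}=r₄ω₄e^{iθ₄}.
Eliminating the other unknown: ω₄ = r₂ω₂ sin(θ₂−θ₃) / [r₄ sin(θ₄−θ₃)].
Numerator sine = +0.62932; denominator sine = +0.68072.
Result = 0.0944·21.17·(+0.62932) / (0.2845·(+0.68072)) = +6.494 rad/s; magnitude 6.494 rad/s.

6.49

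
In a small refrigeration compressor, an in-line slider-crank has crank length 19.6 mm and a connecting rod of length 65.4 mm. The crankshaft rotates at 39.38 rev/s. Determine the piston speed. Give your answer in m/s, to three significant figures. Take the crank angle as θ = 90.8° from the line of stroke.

4.83

ω = 2π·39.4 = 247.4 rad/s
For an in-line slider-crank, x = r cosθ + √(L² − r² sin²θ), so v = −rω sinθ·[1 + r cosθ/√(L² − r² sin²θ)].
With r = 0.0196 m, L = 0.0654 m, θ = 90.8°: √(L² − r² sin²θ) = 0.062395 m.
v = −0.0196·247.4·0.99990·[1 + 0.0196·-0.01396/0.062395] = -4.8279 m/s.
|v| = 4.8279 m/s.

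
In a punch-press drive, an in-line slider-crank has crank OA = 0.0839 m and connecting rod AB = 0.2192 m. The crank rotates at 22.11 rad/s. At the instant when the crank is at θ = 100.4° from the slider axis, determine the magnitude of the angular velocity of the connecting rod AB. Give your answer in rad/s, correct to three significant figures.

1.65

ω = 22.11 rad/s
The rod makes angle φ with the slider axis where L sinφ = r sinθ; differentiating, L cosφ·φ̇ = r ω cosθ.
L cosφ = √(L² − r² sin²θ) = 0.20307 m.
|ω_rod| = r ω |cosθ| / √(L² − r² sin²θ) = 0.0839·22.11·0.18052/0.20307 = 1.649 rad/s.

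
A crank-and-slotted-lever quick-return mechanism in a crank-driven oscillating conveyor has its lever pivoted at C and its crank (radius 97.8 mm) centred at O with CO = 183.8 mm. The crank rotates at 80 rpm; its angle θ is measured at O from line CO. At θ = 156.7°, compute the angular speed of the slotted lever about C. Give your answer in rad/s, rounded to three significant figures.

ω = 8.378 rad/s (from 80 rpm).
Crank pin A relative to C: A = (d + r cosθ, r sinθ); lever angle φ = atan2(r sinθ, d + r cosθ).
Differentiating tanφ: φ̇ = rω(d cosθ + r)/(d² + r² + 2dr cosθ).
d² + r² + 2dr cosθ = |CA|² = 0.010328 m²;  d cosθ + r = -0.07101 m.
|ω_lever| = |0.0978·8.378·-0.07101| / 0.010328 = 5.6333 rad/s.

5.63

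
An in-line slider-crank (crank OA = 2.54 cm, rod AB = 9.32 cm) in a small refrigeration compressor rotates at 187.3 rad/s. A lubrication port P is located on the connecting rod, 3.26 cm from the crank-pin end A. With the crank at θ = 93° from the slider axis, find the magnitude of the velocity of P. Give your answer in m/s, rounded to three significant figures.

4.73

ω = 187.3 rad/s.  Crank-pin speed |V_A| = rω = 4.7574 m/s, perpendicular to OA.
Rod angle: sinφ = −(r/L) sinθ ⇒ φ = -15.793°; ω_rod = −rω cosθ/√(L²−r²sin²θ) = +2.7763 rad/s.
V_P = V_A + ω_rod × AP, with AP = 0.0326 m along the rod.
Components: V_Px = −rω sinθ − a·ω_rod·sinφ = -4.7263 m/s;  V_Py = rω cosθ + a·ω_rod·cosφ = -0.16189 m/s.
|V_P| = √(V_Px² + V_Py²) = 4.729 m/s.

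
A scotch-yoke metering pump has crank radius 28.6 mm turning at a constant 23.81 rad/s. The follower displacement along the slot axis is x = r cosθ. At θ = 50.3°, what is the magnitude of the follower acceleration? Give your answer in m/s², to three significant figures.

10.4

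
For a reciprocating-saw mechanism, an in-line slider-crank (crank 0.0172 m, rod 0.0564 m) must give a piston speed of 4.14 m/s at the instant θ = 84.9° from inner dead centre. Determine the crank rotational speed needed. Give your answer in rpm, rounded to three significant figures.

For an in-line slider-crank, |v_piston| = rω|sinθ|·[1 + r cosθ/√(L² − r² sin²θ)].
With r = 0.0172 m, L = 0.0564 m, θ = 84.9°: the bracketed kinematic factor |dx/dθ| = 0.017619 m.
ω = v/|dx/dθ| = 4.14/0.017619 = 234.97 rad/s.
N = 60ω/(2π) = 2243.8 rpm.

2240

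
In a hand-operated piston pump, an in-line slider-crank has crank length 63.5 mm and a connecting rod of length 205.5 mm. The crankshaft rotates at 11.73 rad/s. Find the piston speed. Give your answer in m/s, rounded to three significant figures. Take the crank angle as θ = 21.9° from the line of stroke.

0.358

ω = 11.73 rad/s
For an in-line slider-crank, x = r cosθ + √(L² − r² sin²θ), so v = −rω sinθ·[1 + r cosθ/√(L² − r² sin²θ)].
With r = 0.0635 m, L = 0.2055 m, θ = 21.9°: √(L² − r² sin²θ) = 0.20413 m.
v = −0.0635·11.73·0.37299·[1 + 0.0635·0.92784/0.20413] = -0.35801 m/s.
|v| = 0.35801 m/s.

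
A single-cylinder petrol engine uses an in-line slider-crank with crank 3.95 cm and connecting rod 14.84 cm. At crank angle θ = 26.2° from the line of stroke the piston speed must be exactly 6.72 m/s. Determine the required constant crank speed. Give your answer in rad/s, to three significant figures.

311

For an in-line slider-crank, |v_piston| = rω|sinθ|·[1 + r cosθ/√(L² − r² sin²θ)].
With r = 0.0395 m, L = 0.1484 m, θ = 26.2°: the bracketed kinematic factor |dx/dθ| = 0.021634 m.
ω = v/|dx/dθ| = 6.72/0.021634 = 310.63 rad/s.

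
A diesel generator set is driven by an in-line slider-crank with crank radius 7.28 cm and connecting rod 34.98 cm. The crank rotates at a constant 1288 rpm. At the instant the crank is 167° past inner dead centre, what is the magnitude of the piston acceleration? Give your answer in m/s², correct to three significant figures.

1040

ω = 2π·1288/60 = 134.9 rad/s
x(θ) = r cosθ + √(L² − r² sin²θ); with ω constant, a = ω²·d²x/dθ².
d²x/dθ² = −r cosθ − r²(cos2θ)/√u − r⁴ sin²2θ/(4u^{3/2}),  u = L² − r² sin²θ = 0.122092 m².
Substituting r = 0.0728 m, L = 0.3498 m, θ = 167°: d²x/dθ² = +0.05727 m.
a = ω²·d²x/dθ² = (134.9)²·(+0.05727) = +1041.9 m/s²;  |a| = 1041.9 m/s².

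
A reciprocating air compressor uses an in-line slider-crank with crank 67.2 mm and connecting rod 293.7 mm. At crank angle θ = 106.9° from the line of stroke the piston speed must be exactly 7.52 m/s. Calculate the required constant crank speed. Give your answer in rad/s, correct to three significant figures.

126

For an in-line slider-crank, |v_piston| = rω|sinθ|·[1 + r cosθ/√(L² − r² sin²θ)].
With r = 0.0672 m, L = 0.2937 m, θ = 106.9°: the bracketed kinematic factor |dx/dθ| = 0.059915 m.
ω = v/|dx/dθ| = 7.52/0.059915 = 125.51 rad/s.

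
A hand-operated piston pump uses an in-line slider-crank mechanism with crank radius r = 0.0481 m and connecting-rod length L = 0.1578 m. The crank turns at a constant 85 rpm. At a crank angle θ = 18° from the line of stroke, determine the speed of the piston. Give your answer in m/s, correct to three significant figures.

0.171

ω = 2π·85/60 = 8.901 rad/s
For an in-line slider-crank, x = r cosθ + √(L² − r² sin²θ), so v = −rω sinθ·[1 + r cosθ/√(L² − r² sin²θ)].
With r = 0.0481 m, L = 0.1578 m, θ = 18°: √(L² − r² sin²θ) = 0.1571 m.
v = −0.0481·8.901·0.30902·[1 + 0.0481·0.95106/0.1571] = -0.17083 m/s.
|v| = 0.17083 m/s.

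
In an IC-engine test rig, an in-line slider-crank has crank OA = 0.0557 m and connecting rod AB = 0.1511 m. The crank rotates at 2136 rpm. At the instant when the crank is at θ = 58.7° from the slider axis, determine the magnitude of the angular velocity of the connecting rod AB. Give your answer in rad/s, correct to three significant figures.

45.1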